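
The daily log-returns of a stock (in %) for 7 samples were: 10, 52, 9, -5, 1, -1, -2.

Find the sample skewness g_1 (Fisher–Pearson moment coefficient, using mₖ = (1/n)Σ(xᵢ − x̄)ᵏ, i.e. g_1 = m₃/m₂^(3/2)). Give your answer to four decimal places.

x̄ = (10 + 52 + 9 - 5 + 1 - 1 - 2) / 7 = 9.1429
deviations (xᵢ − x̄): 0.8571, 42.8571, -0.1429, -14.1429, -8.1429, -10.1429, -11.1429
Σ(xᵢ − x̄)² = 2330.8571 ⇒ m₂ = 2330.8571/7 = 332.97959
Σ(xᵢ − x̄)³ = 72922.0408 ⇒ m₃ = 72922.0408/7 = 10417.43440
m₂^(3/2) = 332.97959^(1.5) = 6076.12116
g_1 = m₃ / m₂^(3/2) = 10417.43440 / 6076.12116 ≈ 1.7145

1.7145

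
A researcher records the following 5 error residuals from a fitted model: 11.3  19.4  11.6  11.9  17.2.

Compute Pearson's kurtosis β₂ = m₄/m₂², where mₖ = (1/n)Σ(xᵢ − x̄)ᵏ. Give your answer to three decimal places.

1.446

x̄ = 14.2800
Σ(xᵢ − x̄)² = 56.4680 ⇒ m₂ = 11.29360
Σ(xᵢ − x̄)⁴ = 922.4281 ⇒ m₄ = 184.48561
m₂² = 127.54540
β₂ = m₄/m₂² = 184.48561 / 127.54540 ≈ 1.446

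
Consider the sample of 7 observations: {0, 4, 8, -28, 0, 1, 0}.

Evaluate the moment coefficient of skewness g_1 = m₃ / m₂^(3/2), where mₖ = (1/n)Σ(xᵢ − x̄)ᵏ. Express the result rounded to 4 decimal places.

-1.7559

x̄ = (0 + 4 + 8 - 28 + 0 + 1 + 0) / 7 = -2.1429
deviations (xᵢ − x̄): 2.1429, 6.1429, 10.1429, -25.8571, 2.1429, 3.1429, 2.1429
Σ(xᵢ − x̄)² = 832.8571 ⇒ m₂ = 832.8571/7 = 118.97959
Σ(xᵢ − x̄)³ = -15952.0408 ⇒ m₃ = -15952.0408/7 = -2278.86297
m₂^(3/2) = 118.97959^(1.5) = 1297.80282
g_1 = m₃ / m₂^(3/2) = -2278.86297 / 1297.80282 ≈ -1.7559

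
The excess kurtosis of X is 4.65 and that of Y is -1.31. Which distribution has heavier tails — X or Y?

X

Higher excess kurtosis ⇒ heavier tails relative to the normal distribution.
4.65 vs -1.31: the larger is 4.65, so X has heavier tails. (X is leptokurtic — heavier-than-normal tails; the other is platykurtic.)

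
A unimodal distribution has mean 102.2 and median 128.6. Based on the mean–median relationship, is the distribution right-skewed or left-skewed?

mean − median = 102.2 − 128.6 = -26.4
mean < median ⇒ the longer tail is on the left ⇒ left-skewed (negatively skewed).

left-skewed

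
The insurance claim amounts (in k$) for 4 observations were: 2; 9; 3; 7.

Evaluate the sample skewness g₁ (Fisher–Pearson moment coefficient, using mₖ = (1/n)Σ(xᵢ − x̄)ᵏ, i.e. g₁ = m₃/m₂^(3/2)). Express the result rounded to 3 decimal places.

0.132

x̄ = (2 + 9 + 3 + 7) / 4 = 5.2500
deviations (xᵢ − x̄): -3.2500, 3.7500, -2.2500, 1.7500
Σ(xᵢ − x̄)² = 32.7500 ⇒ m₂ = 32.7500/4 = 8.18750
Σ(xᵢ − x̄)³ = 12.3750 ⇒ m₃ = 12.3750/4 = 3.09375
m₂^(3/2) = 8.18750^(1.5) = 23.42756
g₁ = m₃ / m₂^(3/2) = 3.09375 / 23.42756 ≈ 0.132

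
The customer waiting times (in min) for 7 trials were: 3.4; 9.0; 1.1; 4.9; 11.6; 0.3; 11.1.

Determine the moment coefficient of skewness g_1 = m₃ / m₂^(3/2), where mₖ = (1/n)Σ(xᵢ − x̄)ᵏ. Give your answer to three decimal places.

0.083

x̄ = (3.4 + 9.0 + 1.1 + 4.9 + 11.6 + 0.3 + 11.1) / 7 = 5.9143
deviations (xᵢ − x̄): -2.5143, 3.0857, -4.8143, -1.0143, 5.6857, -5.6143, 5.1857
Σ(xᵢ − x̄)² = 130.7886 ⇒ m₂ = 130.7886/7 = 18.68408
Σ(xᵢ − x̄)³ = 47.1538 ⇒ m₃ = 47.1538/7 = 6.73625
m₂^(3/2) = 18.68408^(1.5) = 80.76211
g_1 = m₃ / m₂^(3/2) = 6.73625 / 80.76211 ≈ 0.083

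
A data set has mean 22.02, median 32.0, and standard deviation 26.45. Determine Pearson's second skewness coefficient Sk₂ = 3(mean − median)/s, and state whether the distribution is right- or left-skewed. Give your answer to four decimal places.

-1.1319, left-skewed

Sk₂ = 3(22.02 − 32.0) / 26.45 = 3 × -9.9800 / 26.45
    = -29.9400 / 26.45 ≈ -1.1319
Sk₂ < 0 ⇒ mean < median ⇒ left-skewed (negative skew).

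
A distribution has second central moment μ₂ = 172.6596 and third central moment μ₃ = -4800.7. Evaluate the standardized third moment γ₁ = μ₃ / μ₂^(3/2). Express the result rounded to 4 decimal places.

-2.1160

σ = √μ₂ = √172.6596 = 13.14000
σ³ = μ₂^(3/2) = 2268.74714
γ₁ = μ₃/σ³ = -4800.7 / 2268.74714 ≈ -2.1160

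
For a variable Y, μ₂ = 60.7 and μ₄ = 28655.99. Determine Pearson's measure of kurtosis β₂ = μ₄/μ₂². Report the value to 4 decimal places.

7.7775

μ₂² = 60.7² = 3684.49000
μ₄/μ₂² = 28655.99 / 3684.49000 = 7.77746
β₂ ≈ 7.7775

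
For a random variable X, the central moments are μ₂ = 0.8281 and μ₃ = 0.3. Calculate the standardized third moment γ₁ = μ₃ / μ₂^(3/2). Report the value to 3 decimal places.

0.398

σ = √μ₂ = √0.8281 = 0.91000
σ³ = μ₂^(3/2) = 0.75357
γ₁ = μ₃/σ³ = 0.3 / 0.75357 ≈ 0.398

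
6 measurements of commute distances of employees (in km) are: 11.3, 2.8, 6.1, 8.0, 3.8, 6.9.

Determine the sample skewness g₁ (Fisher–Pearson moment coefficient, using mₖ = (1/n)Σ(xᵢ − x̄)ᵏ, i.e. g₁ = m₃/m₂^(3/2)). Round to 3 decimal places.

0.354

x̄ = (11.3 + 2.8 + 6.1 + 8.0 + 3.8 + 6.9) / 6 = 6.4833
deviations (xᵢ − x̄): 4.8167, -3.6833, -0.3833, 1.5167, -2.6833, 0.4167
Σ(xᵢ − x̄)² = 46.5883 ⇒ m₂ = 46.5883/6 = 7.76472
Σ(xᵢ − x̄)³ = 45.9604 ⇒ m₃ = 45.9604/6 = 7.66007
m₂^(3/2) = 7.76472^(1.5) = 21.63659
g₁ = m₃ / m₂^(3/2) = 7.66007 / 21.63659 ≈ 0.354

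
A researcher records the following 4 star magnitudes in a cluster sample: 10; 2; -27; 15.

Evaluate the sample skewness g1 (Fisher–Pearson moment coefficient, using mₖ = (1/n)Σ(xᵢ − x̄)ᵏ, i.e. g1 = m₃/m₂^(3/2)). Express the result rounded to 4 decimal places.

-0.8892

x̄ = (10 + 2 - 27 + 15) / 4 = 0.0000
deviations (xᵢ − x̄): 10.0000, 2.0000, -27.0000, 15.0000
Σ(xᵢ − x̄)² = 1058.0000 ⇒ m₂ = 1058.0000/4 = 264.50000
Σ(xᵢ − x̄)³ = -15300.0000 ⇒ m₃ = -15300.0000/4 = -3825.00000
m₂^(3/2) = 264.50000^(1.5) = 4301.68410
g1 = m₃ / m₂^(3/2) = -3825.00000 / 4301.68410 ≈ -0.8892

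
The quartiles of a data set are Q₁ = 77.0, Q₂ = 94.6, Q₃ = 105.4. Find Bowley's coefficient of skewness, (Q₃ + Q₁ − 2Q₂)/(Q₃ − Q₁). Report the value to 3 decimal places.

numerator: Q₃ + Q₁ − 2Q₂ = 105.4 + 77.0 − 2×94.6 = -6.8000
denominator: Q₃ − Q₁ = 105.4 − 77.0 = 28.4000
Bowley skewness = -6.8000 / 28.4000 ≈ -0.239

-0.239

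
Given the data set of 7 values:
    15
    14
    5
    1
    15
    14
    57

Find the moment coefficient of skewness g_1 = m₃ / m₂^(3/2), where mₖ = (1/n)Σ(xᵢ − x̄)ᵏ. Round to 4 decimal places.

x̄ = (15 + 14 + 5 + 1 + 15 + 14 + 57) / 7 = 17.2857
deviations (xᵢ − x̄): -2.2857, -3.2857, -12.2857, -16.2857, -2.2857, -3.2857, 39.7143
Σ(xᵢ − x̄)² = 2025.4286 ⇒ m₂ = 2025.4286/7 = 289.34694
Σ(xᵢ − x̄)³ = 56369.7551 ⇒ m₃ = 56369.7551/7 = 8052.82216
m₂^(3/2) = 289.34694^(1.5) = 4921.84959
g_1 = m₃ / m₂^(3/2) = 8052.82216 / 4921.84959 ≈ 1.6361

1.6361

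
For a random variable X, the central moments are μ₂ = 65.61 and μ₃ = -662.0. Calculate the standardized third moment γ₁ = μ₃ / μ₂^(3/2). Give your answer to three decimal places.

-1.246

σ = √μ₂ = √65.61 = 8.10000
σ³ = μ₂^(3/2) = 531.44100
γ₁ = μ₃/σ³ = -662.0 / 531.44100 ≈ -1.246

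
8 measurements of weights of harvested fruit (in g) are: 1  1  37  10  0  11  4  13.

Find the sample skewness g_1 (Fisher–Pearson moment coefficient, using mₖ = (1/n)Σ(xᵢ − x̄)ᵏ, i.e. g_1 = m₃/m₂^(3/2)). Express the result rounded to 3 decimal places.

1.544

x̄ = (1 + 1 + 37 + 10 + 0 + 11 + 4 + 13) / 8 = 9.6250
deviations (xᵢ − x̄): -8.6250, -8.6250, 27.3750, 0.3750, -9.6250, 1.3750, -5.6250, 3.3750
Σ(xᵢ − x̄)² = 1035.8750 ⇒ m₂ = 1035.8750/8 = 129.48438
Σ(xᵢ − x̄)³ = 18202.7813 ⇒ m₃ = 18202.7813/8 = 2275.34766
m₂^(3/2) = 129.48438^(1.5) = 1473.41826
g_1 = m₃ / m₂^(3/2) = 2275.34766 / 1473.41826 ≈ 1.544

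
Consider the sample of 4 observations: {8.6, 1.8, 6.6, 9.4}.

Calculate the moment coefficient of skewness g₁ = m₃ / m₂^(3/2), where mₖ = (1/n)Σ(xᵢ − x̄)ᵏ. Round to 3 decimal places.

x̄ = (8.6 + 1.8 + 6.6 + 9.4) / 4 = 6.6000
deviations (xᵢ − x̄): 2.0000, -4.8000, 0.0000, 2.8000
Σ(xᵢ − x̄)² = 34.8800 ⇒ m₂ = 34.8800/4 = 8.72000
Σ(xᵢ − x̄)³ = -80.6400 ⇒ m₃ = -80.6400/4 = -20.16000
m₂^(3/2) = 8.72000^(1.5) = 25.74985
g₁ = m₃ / m₂^(3/2) = -20.16000 / 25.74985 ≈ -0.783

-0.783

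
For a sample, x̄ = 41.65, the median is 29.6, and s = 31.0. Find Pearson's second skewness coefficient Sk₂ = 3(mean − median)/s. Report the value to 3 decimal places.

1.166

Sk₂ = 3(41.65 − 29.6) / 31.0 = 3 × 12.0500 / 31.0
    = 36.1500 / 31.0 ≈ 1.166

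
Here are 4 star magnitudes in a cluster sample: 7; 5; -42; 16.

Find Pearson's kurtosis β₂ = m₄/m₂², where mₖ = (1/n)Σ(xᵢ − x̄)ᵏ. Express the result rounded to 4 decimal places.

2.2564

x̄ = -3.5000
Σ(xᵢ − x̄)² = 2045.0000 ⇒ m₂ = 511.25000
Σ(xᵢ − x̄)⁴ = 2359030.2500 ⇒ m₄ = 589757.56250
m₂² = 261376.56250
β₂ = m₄/m₂² = 589757.56250 / 261376.56250 ≈ 2.2564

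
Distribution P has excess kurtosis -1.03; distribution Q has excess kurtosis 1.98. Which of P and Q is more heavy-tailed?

Higher excess kurtosis ⇒ heavier tails relative to the normal distribution.
-1.03 vs 1.98: the larger is 1.98, so Q has heavier tails. (Q is leptokurtic — heavier-than-normal tails; the other is platykurtic.)

Q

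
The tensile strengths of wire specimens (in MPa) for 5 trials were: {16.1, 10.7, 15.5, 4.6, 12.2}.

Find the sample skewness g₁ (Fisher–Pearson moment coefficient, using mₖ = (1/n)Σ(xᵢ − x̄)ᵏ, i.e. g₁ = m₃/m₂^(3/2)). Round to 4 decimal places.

x̄ = (16.1 + 10.7 + 15.5 + 4.6 + 12.2) / 5 = 11.8200
deviations (xᵢ − x̄): 4.2800, -1.1200, 3.6800, -7.2200, 0.3800
Σ(xᵢ − x̄)² = 85.3880 ⇒ m₂ = 85.3880/5 = 17.07760
Σ(xᵢ − x̄)³ = -249.4783 ⇒ m₃ = -249.4783/5 = -49.89566
m₂^(3/2) = 17.07760^(1.5) = 70.57327
g₁ = m₃ / m₂^(3/2) = -49.89566 / 70.57327 ≈ -0.7070

-0.7070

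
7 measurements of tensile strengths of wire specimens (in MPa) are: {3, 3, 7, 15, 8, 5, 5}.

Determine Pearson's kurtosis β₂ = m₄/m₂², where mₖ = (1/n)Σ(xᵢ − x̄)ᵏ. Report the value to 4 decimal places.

x̄ = 6.5714
Σ(xᵢ − x̄)² = 103.7143 ⇒ m₂ = 14.81633
Σ(xᵢ − x̄)⁴ = 5388.5773 ⇒ m₄ = 769.79675
m₂² = 219.52353
β₂ = m₄/m₂² = 769.79675 / 219.52353 ≈ 3.5067

3.5067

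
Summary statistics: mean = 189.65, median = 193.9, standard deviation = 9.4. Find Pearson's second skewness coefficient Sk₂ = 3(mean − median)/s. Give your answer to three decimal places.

Sk₂ = 3(189.65 − 193.9) / 9.4 = 3 × -4.2500 / 9.4
    = -12.7500 / 9.4 ≈ -1.356

-1.356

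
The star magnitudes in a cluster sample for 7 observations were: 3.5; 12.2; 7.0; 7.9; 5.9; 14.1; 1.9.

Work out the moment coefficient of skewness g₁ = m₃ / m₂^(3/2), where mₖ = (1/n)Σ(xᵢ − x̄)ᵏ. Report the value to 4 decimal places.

0.3125

x̄ = (3.5 + 12.2 + 7.0 + 7.9 + 5.9 + 14.1 + 1.9) / 7 = 7.5000
deviations (xᵢ − x̄): -4.0000, 4.7000, -0.5000, 0.4000, -1.6000, 6.6000, -5.6000
Σ(xᵢ − x̄)² = 115.9800 ⇒ m₂ = 115.9800/7 = 16.56857
Σ(xᵢ − x̄)³ = 147.5460 ⇒ m₃ = 147.5460/7 = 21.07800
m₂^(3/2) = 16.56857^(1.5) = 67.44156
g₁ = m₃ / m₂^(3/2) = 21.07800 / 67.44156 ≈ 0.3125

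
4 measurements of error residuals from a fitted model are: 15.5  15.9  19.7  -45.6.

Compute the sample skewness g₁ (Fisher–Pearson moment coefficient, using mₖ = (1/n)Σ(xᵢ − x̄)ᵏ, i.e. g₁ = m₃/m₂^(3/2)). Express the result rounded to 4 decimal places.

-1.1419

x̄ = (15.5 + 15.9 + 19.7 - 45.6) / 4 = 1.3750
deviations (xᵢ − x̄): 14.1250, 14.5250, 18.3250, -46.9750
Σ(xᵢ − x̄)² = 2952.9475 ⇒ m₂ = 2952.9475/4 = 738.23688
Σ(xᵢ − x̄)³ = -91621.1959 ⇒ m₃ = -91621.1959/4 = -22905.29897
m₂^(3/2) = 738.23688^(1.5) = 20058.27594
g₁ = m₃ / m₂^(3/2) = -22905.29897 / 20058.27594 ≈ -1.1419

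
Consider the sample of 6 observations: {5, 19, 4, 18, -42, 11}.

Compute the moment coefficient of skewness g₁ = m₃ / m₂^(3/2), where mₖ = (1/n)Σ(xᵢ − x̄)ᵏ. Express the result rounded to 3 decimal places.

x̄ = (5 + 19 + 4 + 18 - 42 + 11) / 6 = 2.5000
deviations (xᵢ − x̄): 2.5000, 16.5000, 1.5000, 15.5000, -44.5000, 8.5000
Σ(xᵢ − x̄)² = 2573.5000 ⇒ m₂ = 2573.5000/6 = 428.91667
Σ(xᵢ − x̄)³ = -79272.0000 ⇒ m₃ = -79272.0000/6 = -13212.00000
m₂^(3/2) = 428.91667^(1.5) = 8882.99430
g₁ = m₃ / m₂^(3/2) = -13212.00000 / 8882.99430 ≈ -1.487

-1.487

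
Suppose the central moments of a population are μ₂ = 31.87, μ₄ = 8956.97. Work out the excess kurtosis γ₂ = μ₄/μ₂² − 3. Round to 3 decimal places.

5.819

μ₂² = 31.87² = 1015.69690
μ₄/μ₂² = 8956.97 / 1015.69690 = 8.81855
γ₂ = 8.81855 − 3 ≈ 5.819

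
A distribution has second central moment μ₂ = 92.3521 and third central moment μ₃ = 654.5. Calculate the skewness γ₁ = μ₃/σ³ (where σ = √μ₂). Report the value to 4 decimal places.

0.7375

σ = √μ₂ = √92.3521 = 9.61000
σ³ = μ₂^(3/2) = 887.50368
γ₁ = μ₃/σ³ = 654.5 / 887.50368 ≈ 0.7375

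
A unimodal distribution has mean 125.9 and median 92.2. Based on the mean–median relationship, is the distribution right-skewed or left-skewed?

mean − median = 125.9 − 92.2 = 33.7
mean > median ⇒ the longer tail is on the right ⇒ right-skewed (positively skewed).

right-skewed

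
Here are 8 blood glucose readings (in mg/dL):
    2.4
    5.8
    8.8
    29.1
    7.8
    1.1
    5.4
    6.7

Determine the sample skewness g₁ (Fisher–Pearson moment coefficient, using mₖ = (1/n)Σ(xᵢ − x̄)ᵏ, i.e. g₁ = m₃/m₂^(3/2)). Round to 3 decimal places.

x̄ = (2.4 + 5.8 + 8.8 + 29.1 + 7.8 + 1.1 + 5.4 + 6.7) / 8 = 8.3875
deviations (xᵢ − x̄): -5.9875, -2.5875, 0.4125, 20.7125, -0.5875, -7.2875, -2.9875, -1.6875
Σ(xᵢ − x̄)² = 536.9488 ⇒ m₂ = 536.9488/8 = 67.11859
Σ(xᵢ − x̄)³ = 8235.2206 ⇒ m₃ = 8235.2206/8 = 1029.40257
m₂^(3/2) = 67.11859^(1.5) = 549.87538
g₁ = m₃ / m₂^(3/2) = 1029.40257 / 549.87538 ≈ 1.872

1.872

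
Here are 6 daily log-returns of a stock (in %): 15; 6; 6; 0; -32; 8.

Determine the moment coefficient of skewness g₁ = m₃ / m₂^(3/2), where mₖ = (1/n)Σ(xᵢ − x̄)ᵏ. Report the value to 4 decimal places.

-1.4530

x̄ = (15 + 6 + 6 + 0 - 32 + 8) / 6 = 0.5000
deviations (xᵢ − x̄): 14.5000, 5.5000, 5.5000, -0.5000, -32.5000, 7.5000
Σ(xᵢ − x̄)² = 1383.5000 ⇒ m₂ = 1383.5000/6 = 230.58333
Σ(xᵢ − x̄)³ = -30525.0000 ⇒ m₃ = -30525.0000/6 = -5087.50000
m₂^(3/2) = 230.58333^(1.5) = 3501.40115
g₁ = m₃ / m₂^(3/2) = -5087.50000 / 3501.40115 ≈ -1.4530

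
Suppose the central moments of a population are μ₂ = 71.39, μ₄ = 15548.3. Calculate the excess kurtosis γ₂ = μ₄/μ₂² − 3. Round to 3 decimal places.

0.051

μ₂² = 71.39² = 5096.53210
μ₄/μ₂² = 15548.3 / 5096.53210 = 3.05076
γ₂ = 3.05076 − 3 ≈ 0.051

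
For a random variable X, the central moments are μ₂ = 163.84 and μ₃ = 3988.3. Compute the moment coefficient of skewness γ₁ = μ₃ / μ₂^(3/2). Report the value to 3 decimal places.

σ = √μ₂ = √163.84 = 12.80000
σ³ = μ₂^(3/2) = 2097.15200
γ₁ = μ₃/σ³ = 3988.3 / 2097.15200 ≈ 1.902

1.902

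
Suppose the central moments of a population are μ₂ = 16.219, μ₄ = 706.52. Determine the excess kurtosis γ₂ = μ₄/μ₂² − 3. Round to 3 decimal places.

-0.314

μ₂² = 16.219² = 263.05596
μ₄/μ₂² = 706.52 / 263.05596 = 2.68582
γ₂ = 2.68582 − 3 ≈ -0.314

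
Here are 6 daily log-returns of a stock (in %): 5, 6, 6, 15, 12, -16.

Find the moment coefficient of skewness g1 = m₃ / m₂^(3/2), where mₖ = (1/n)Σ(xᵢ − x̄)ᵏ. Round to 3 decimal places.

-1.248

x̄ = (5 + 6 + 6 + 15 + 12 - 16) / 6 = 4.6667
deviations (xᵢ − x̄): 0.3333, 1.3333, 1.3333, 10.3333, 7.3333, -20.6667
Σ(xᵢ − x̄)² = 591.3333 ⇒ m₂ = 591.3333/6 = 98.55556
Σ(xᵢ − x̄)³ = -7324.4444 ⇒ m₃ = -7324.4444/6 = -1220.74074
m₂^(3/2) = 98.55556^(1.5) = 978.41176
g1 = m₃ / m₂^(3/2) = -1220.74074 / 978.41176 ≈ -1.248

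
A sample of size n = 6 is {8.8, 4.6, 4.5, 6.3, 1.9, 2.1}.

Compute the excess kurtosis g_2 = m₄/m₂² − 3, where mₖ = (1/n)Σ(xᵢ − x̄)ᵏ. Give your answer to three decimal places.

x̄ = 4.7000
Σ(xᵢ − x̄)² = 34.0200 ⇒ m₂ = 5.67000
Σ(xᵢ − x̄)⁴ = 396.2946 ⇒ m₄ = 66.04910
m₂² = 32.14890
g_2 = m₄/m₂² − 3 = 2.05447 − 3 ≈ -0.946

-0.946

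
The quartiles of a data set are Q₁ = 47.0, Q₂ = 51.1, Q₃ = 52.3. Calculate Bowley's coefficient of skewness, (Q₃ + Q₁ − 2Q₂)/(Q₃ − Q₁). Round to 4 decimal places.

numerator: Q₃ + Q₁ − 2Q₂ = 52.3 + 47.0 − 2×51.1 = -2.9000
denominator: Q₃ − Q₁ = 52.3 − 47.0 = 5.3000
Bowley skewness = -2.9000 / 5.3000 ≈ -0.5472

-0.5472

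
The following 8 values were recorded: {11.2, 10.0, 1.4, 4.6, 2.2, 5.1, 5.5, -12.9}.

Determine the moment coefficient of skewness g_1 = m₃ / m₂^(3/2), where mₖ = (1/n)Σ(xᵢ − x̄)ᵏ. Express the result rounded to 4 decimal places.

x̄ = (11.2 + 10.0 + 1.4 + 4.6 + 2.2 + 5.1 + 5.5 - 12.9) / 8 = 3.3875
deviations (xᵢ − x̄): 7.8125, 6.6125, -1.9875, 1.2125, -1.1875, 1.7125, 2.1125, -16.2875
Σ(xᵢ − x̄)² = 384.2688 ⇒ m₂ = 384.2688/8 = 48.03359
Σ(xᵢ − x̄)³ = -3548.1149 ⇒ m₃ = -3548.1149/8 = -443.51436
m₂^(3/2) = 48.03359^(1.5) = 332.90293
g_1 = m₃ / m₂^(3/2) = -443.51436 / 332.90293 ≈ -1.3323

-1.3323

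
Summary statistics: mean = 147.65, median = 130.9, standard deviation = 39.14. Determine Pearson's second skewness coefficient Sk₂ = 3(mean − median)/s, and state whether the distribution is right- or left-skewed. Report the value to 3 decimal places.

Sk₂ = 3(147.65 − 130.9) / 39.14 = 3 × 16.7500 / 39.14
    = 50.2500 / 39.14 ≈ 1.284
Sk₂ > 0 ⇒ mean > median ⇒ right-skewed (positive skew).

1.284, right-skewed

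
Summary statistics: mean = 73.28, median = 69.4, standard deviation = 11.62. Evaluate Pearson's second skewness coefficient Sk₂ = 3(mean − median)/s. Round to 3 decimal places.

Sk₂ = 3(73.28 − 69.4) / 11.62 = 3 × 3.8800 / 11.62
    = 11.6400 / 11.62 ≈ 1.002

1.002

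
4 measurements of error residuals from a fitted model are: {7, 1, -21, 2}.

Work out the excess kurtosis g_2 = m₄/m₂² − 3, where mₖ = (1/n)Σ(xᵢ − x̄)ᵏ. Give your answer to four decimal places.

-0.7652

x̄ = -2.7500
Σ(xᵢ − x̄)² = 464.7500 ⇒ m₂ = 116.18750
Σ(xᵢ − x̄)⁴ = 120674.3281 ⇒ m₄ = 30168.58203
m₂² = 13499.53516
g_2 = m₄/m₂² − 3 = 2.23479 − 3 ≈ -0.7652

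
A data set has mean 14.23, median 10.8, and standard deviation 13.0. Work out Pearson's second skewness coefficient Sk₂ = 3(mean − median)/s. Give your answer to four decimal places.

0.7915

Sk₂ = 3(14.23 − 10.8) / 13.0 = 3 × 3.4300 / 13.0
    = 10.2900 / 13.0 ≈ 0.7915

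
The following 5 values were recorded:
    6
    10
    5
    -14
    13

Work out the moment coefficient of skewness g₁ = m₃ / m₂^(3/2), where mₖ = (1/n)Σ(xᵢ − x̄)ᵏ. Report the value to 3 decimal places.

x̄ = (6 + 10 + 5 - 14 + 13) / 5 = 4.0000
deviations (xᵢ − x̄): 2.0000, 6.0000, 1.0000, -18.0000, 9.0000
Σ(xᵢ − x̄)² = 446.0000 ⇒ m₂ = 446.0000/5 = 89.20000
Σ(xᵢ − x̄)³ = -4878.0000 ⇒ m₃ = -4878.0000/5 = -975.60000
m₂^(3/2) = 89.20000^(1.5) = 842.45610
g₁ = m₃ / m₂^(3/2) = -975.60000 / 842.45610 ≈ -1.158

-1.158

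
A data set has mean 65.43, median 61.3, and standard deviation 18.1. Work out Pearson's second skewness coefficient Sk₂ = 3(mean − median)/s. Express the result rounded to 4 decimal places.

Sk₂ = 3(65.43 − 61.3) / 18.1 = 3 × 4.1300 / 18.1
    = 12.3900 / 18.1 ≈ 0.6845

0.6845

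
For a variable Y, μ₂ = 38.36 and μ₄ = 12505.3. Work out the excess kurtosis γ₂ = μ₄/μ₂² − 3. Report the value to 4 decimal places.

μ₂² = 38.36² = 1471.48960
μ₄/μ₂² = 12505.3 / 1471.48960 = 8.49840
γ₂ = 8.49840 − 3 ≈ 5.4984

5.4984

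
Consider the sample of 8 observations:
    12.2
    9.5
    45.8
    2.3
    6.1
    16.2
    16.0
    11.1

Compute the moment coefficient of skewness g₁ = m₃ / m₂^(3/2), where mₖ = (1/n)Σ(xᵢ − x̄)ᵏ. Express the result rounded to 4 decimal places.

1.7126

x̄ = (12.2 + 9.5 + 45.8 + 2.3 + 6.1 + 16.2 + 16.0 + 11.1) / 8 = 14.9000
deviations (xᵢ − x̄): -2.7000, -5.4000, 30.9000, -12.6000, -8.8000, 1.3000, 1.1000, -3.8000
Σ(xᵢ − x̄)² = 1244.8000 ⇒ m₂ = 1244.8000/8 = 155.60000
Σ(xᵢ − x̄)³ = 26593.2900 ⇒ m₃ = 26593.2900/8 = 3324.16125
m₂^(3/2) = 155.60000^(1.5) = 1940.95018
g₁ = m₃ / m₂^(3/2) = 3324.16125 / 1940.95018 ≈ 1.7126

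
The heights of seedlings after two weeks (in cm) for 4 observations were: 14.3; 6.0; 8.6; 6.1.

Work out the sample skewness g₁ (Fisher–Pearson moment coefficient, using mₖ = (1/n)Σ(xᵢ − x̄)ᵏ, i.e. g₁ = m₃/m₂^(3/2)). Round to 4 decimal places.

x̄ = (14.3 + 6.0 + 8.6 + 6.1) / 4 = 8.7500
deviations (xᵢ − x̄): 5.5500, -2.7500, -0.1500, -2.6500
Σ(xᵢ − x̄)² = 45.4100 ⇒ m₂ = 45.4100/4 = 11.35250
Σ(xᵢ − x̄)³ = 131.5440 ⇒ m₃ = 131.5440/4 = 32.88600
m₂^(3/2) = 11.35250^(1.5) = 38.25051
g₁ = m₃ / m₂^(3/2) = 32.88600 / 38.25051 ≈ 0.8598

0.8598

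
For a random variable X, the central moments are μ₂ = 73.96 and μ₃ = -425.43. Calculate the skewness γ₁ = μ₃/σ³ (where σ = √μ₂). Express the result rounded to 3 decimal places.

-0.669

σ = √μ₂ = √73.96 = 8.60000
σ³ = μ₂^(3/2) = 636.05600
γ₁ = μ₃/σ³ = -425.43 / 636.05600 ≈ -0.669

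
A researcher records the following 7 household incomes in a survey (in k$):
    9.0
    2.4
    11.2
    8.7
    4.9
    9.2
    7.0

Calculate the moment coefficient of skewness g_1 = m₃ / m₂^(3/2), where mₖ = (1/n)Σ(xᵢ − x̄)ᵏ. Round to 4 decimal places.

-0.5944

x̄ = (9.0 + 2.4 + 11.2 + 8.7 + 4.9 + 9.2 + 7.0) / 7 = 7.4857
deviations (xᵢ − x̄): 1.5143, -5.0857, 3.7143, 1.2143, -2.5857, 1.7143, -0.4857
Σ(xᵢ − x̄)² = 53.2886 ⇒ m₂ = 53.2886/7 = 7.61265
Σ(xᵢ − x̄)³ = -87.3992 ⇒ m₃ = -87.3992/7 = -12.48560
m₂^(3/2) = 7.61265^(1.5) = 21.00410
g_1 = m₃ / m₂^(3/2) = -12.48560 / 21.00410 ≈ -0.5944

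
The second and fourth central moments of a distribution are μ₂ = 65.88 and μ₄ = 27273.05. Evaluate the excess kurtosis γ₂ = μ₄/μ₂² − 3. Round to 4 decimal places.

3.2839

μ₂² = 65.88² = 4340.17440
μ₄/μ₂² = 27273.05 / 4340.17440 = 6.28386
γ₂ = 6.28386 − 3 ≈ 3.2839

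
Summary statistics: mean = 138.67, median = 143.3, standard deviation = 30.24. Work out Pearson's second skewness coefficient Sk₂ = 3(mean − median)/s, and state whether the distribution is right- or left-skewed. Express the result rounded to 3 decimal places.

-0.459, left-skewed

Sk₂ = 3(138.67 − 143.3) / 30.24 = 3 × -4.6300 / 30.24
    = -13.8900 / 30.24 ≈ -0.459
Sk₂ < 0 ⇒ mean < median ⇒ left-skewed (negative skew).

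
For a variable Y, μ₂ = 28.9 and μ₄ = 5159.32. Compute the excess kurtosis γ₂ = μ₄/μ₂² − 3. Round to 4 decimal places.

3.1773

μ₂² = 28.9² = 835.21000
μ₄/μ₂² = 5159.32 / 835.21000 = 6.17727
γ₂ = 6.17727 − 3 ≈ 3.1773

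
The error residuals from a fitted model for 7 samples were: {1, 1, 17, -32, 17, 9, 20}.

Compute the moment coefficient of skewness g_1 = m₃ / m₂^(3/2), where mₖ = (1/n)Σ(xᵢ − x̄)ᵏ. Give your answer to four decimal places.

x̄ = (1 + 1 + 17 - 32 + 17 + 9 + 20) / 7 = 4.7143
deviations (xᵢ − x̄): -3.7143, -3.7143, 12.2857, -36.7143, 12.2857, 4.2857, 15.2857
Σ(xᵢ − x̄)² = 1929.4286 ⇒ m₂ = 1929.4286/7 = 275.63265
Σ(xᵢ − x̄)³ = -42232.0408 ⇒ m₃ = -42232.0408/7 = -6033.14869
m₂^(3/2) = 275.63265^(1.5) = 4576.10518
g_1 = m₃ / m₂^(3/2) = -6033.14869 / 4576.10518 ≈ -1.3184

-1.3184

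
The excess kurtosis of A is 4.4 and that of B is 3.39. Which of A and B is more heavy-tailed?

A

Higher excess kurtosis ⇒ heavier tails relative to the normal distribution.
4.4 vs 3.39: the larger is 4.4, so A has heavier tails.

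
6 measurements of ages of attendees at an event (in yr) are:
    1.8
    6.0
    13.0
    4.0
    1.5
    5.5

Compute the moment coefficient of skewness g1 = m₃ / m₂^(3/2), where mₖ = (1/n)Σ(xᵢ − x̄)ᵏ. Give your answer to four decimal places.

x̄ = (1.8 + 6.0 + 13.0 + 4.0 + 1.5 + 5.5) / 6 = 5.3000
deviations (xᵢ − x̄): -3.5000, 0.7000, 7.7000, -1.3000, -3.8000, 0.2000
Σ(xᵢ − x̄)² = 88.2000 ⇒ m₂ = 88.2000/6 = 14.70000
Σ(xᵢ − x̄)³ = 356.9400 ⇒ m₃ = 356.9400/6 = 59.49000
m₂^(3/2) = 14.70000^(1.5) = 56.36065
g1 = m₃ / m₂^(3/2) = 59.49000 / 56.36065 ≈ 1.0555

1.0555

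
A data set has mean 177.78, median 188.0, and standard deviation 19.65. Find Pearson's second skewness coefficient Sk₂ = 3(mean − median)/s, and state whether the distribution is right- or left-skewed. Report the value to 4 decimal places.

-1.5603, left-skewed

Sk₂ = 3(177.78 − 188.0) / 19.65 = 3 × -10.2200 / 19.65
    = -30.6600 / 19.65 ≈ -1.5603
Sk₂ < 0 ⇒ mean < median ⇒ left-skewed (negative skew).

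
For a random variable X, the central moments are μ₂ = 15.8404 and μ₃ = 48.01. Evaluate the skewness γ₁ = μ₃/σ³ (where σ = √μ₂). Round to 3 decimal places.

σ = √μ₂ = √15.8404 = 3.98000
σ³ = μ₂^(3/2) = 63.04479
γ₁ = μ₃/σ³ = 48.01 / 63.04479 ≈ 0.762

0.762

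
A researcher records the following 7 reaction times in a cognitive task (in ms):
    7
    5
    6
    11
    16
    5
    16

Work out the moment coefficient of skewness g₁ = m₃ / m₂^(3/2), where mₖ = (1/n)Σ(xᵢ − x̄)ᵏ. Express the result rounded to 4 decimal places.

0.5161

x̄ = (7 + 5 + 6 + 11 + 16 + 5 + 16) / 7 = 9.4286
deviations (xᵢ − x̄): -2.4286, -4.4286, -3.4286, 1.5714, 6.5714, -4.4286, 6.5714
Σ(xᵢ − x̄)² = 145.7143 ⇒ m₂ = 145.7143/7 = 20.81633
Σ(xᵢ − x̄)³ = 343.1020 ⇒ m₃ = 343.1020/7 = 49.01458
m₂^(3/2) = 20.81633^(1.5) = 94.97431
g₁ = m₃ / m₂^(3/2) = 49.01458 / 94.97431 ≈ 0.5161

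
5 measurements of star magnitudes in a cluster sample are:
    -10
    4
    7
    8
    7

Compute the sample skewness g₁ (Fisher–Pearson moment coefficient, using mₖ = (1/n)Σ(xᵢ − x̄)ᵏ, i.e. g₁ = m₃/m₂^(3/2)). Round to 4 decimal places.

-1.3611

x̄ = (-10 + 4 + 7 + 8 + 7) / 5 = 3.2000
deviations (xᵢ − x̄): -13.2000, 0.8000, 3.8000, 4.8000, 3.8000
Σ(xᵢ − x̄)² = 226.8000 ⇒ m₂ = 226.8000/5 = 45.36000
Σ(xᵢ − x̄)³ = -2079.1200 ⇒ m₃ = -2079.1200/5 = -415.82400
m₂^(3/2) = 45.36000^(1.5) = 305.49884
g₁ = m₃ / m₂^(3/2) = -415.82400 / 305.49884 ≈ -1.3611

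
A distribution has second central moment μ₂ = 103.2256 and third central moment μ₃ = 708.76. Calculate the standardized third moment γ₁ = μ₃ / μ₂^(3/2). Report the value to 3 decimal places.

σ = √μ₂ = √103.2256 = 10.16000
σ³ = μ₂^(3/2) = 1048.77210
γ₁ = μ₃/σ³ = 708.76 / 1048.77210 ≈ 0.676

0.676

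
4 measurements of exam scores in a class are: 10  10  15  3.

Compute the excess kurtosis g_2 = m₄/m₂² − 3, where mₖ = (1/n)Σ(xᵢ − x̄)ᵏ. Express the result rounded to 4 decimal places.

x̄ = 9.5000
Σ(xᵢ − x̄)² = 73.0000 ⇒ m₂ = 18.25000
Σ(xᵢ − x̄)⁴ = 2700.2500 ⇒ m₄ = 675.06250
m₂² = 333.06250
g_2 = m₄/m₂² − 3 = 2.02683 − 3 ≈ -0.9732

-0.9732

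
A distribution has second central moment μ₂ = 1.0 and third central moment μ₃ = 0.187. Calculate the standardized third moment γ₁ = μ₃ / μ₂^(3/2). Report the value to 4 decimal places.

0.1870

σ = √μ₂ = √1.0 = 1.00000
σ³ = μ₂^(3/2) = 1.00000
γ₁ = μ₃/σ³ = 0.187 / 1.00000 ≈ 0.1870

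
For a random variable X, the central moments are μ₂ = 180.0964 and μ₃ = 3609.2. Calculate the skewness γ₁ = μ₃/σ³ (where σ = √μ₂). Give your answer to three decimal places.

1.493

σ = √μ₂ = √180.0964 = 13.42000
σ³ = μ₂^(3/2) = 2416.89369
γ₁ = μ₃/σ³ = 3609.2 / 2416.89369 ≈ 1.493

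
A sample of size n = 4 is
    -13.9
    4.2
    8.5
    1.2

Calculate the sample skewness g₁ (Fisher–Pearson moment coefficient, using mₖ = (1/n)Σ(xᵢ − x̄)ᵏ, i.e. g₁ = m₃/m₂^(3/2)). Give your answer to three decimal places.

-0.832

x̄ = (-13.9 + 4.2 + 8.5 + 1.2) / 4 = 0.0000
deviations (xᵢ − x̄): -13.9000, 4.2000, 8.5000, 1.2000
Σ(xᵢ − x̄)² = 284.5400 ⇒ m₂ = 284.5400/4 = 71.13500
Σ(xᵢ − x̄)³ = -1995.6780 ⇒ m₃ = -1995.6780/4 = -498.91950
m₂^(3/2) = 71.13500^(1.5) = 599.96374
g₁ = m₃ / m₂^(3/2) = -498.91950 / 599.96374 ≈ -0.832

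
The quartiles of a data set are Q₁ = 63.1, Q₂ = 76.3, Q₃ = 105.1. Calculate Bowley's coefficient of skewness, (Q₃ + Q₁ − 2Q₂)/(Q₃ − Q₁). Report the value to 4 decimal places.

numerator: Q₃ + Q₁ − 2Q₂ = 105.1 + 63.1 − 2×76.3 = 15.6000
denominator: Q₃ − Q₁ = 105.1 − 63.1 = 42.0000
Bowley skewness = 15.6000 / 42.0000 ≈ 0.3714

0.3714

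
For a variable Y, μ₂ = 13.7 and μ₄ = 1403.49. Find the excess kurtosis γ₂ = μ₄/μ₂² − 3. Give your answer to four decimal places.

4.4777

μ₂² = 13.7² = 187.69000
μ₄/μ₂² = 1403.49 / 187.69000 = 7.47770
γ₂ = 7.47770 − 3 ≈ 4.4777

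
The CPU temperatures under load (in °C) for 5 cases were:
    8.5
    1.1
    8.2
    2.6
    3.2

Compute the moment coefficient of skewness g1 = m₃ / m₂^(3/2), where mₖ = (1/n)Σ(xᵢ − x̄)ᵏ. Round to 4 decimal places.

0.2532

x̄ = (8.5 + 1.1 + 8.2 + 2.6 + 3.2) / 5 = 4.7200
deviations (xᵢ − x̄): 3.7800, -3.6200, 3.4800, -2.1200, -1.5200
Σ(xᵢ − x̄)² = 46.3080 ⇒ m₂ = 46.3080/5 = 9.26160
Σ(xᵢ − x̄)³ = 35.6765 ⇒ m₃ = 35.6765/5 = 7.13530
m₂^(3/2) = 9.26160^(1.5) = 28.18571
g1 = m₃ / m₂^(3/2) = 7.13530 / 28.18571 ≈ 0.2532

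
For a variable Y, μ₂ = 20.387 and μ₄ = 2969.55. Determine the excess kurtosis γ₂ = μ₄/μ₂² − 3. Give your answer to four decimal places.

4.1447

μ₂² = 20.387² = 415.62977
μ₄/μ₂² = 2969.55 / 415.62977 = 7.14470
γ₂ = 7.14470 − 3 ≈ 4.1447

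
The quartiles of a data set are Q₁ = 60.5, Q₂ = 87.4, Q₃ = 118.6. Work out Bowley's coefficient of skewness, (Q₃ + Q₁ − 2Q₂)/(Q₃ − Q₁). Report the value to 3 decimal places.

0.074

numerator: Q₃ + Q₁ − 2Q₂ = 118.6 + 60.5 − 2×87.4 = 4.3000
denominator: Q₃ − Q₁ = 118.6 − 60.5 = 58.1000
Bowley skewness = 4.3000 / 58.1000 ≈ 0.074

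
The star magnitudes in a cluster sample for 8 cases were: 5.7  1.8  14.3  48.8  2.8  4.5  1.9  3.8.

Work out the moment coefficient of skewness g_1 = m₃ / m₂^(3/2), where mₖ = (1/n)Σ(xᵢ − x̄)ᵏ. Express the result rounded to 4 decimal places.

2.0145

x̄ = (5.7 + 1.8 + 14.3 + 48.8 + 2.8 + 4.5 + 1.9 + 3.8) / 8 = 10.4500
deviations (xᵢ − x̄): -4.7500, -8.6500, 3.8500, 38.3500, -7.6500, -5.9500, -8.5500, -6.6500
Σ(xᵢ − x̄)² = 1794.1800 ⇒ m₂ = 1794.1800/8 = 224.27250
Σ(xᵢ − x̄)³ = 54127.4400 ⇒ m₃ = 54127.4400/8 = 6765.93000
m₂^(3/2) = 224.27250^(1.5) = 3358.64449
g_1 = m₃ / m₂^(3/2) = 6765.93000 / 3358.64449 ≈ 2.0145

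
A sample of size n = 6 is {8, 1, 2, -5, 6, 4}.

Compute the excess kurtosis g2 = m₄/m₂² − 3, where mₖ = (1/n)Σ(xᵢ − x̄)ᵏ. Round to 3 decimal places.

-0.528

x̄ = 2.6667
Σ(xᵢ − x̄)² = 103.3333 ⇒ m₂ = 17.22222
Σ(xᵢ − x̄)⁴ = 4398.4444 ⇒ m₄ = 733.07407
m₂² = 296.60494
g2 = m₄/m₂² − 3 = 2.47155 − 3 ≈ -0.528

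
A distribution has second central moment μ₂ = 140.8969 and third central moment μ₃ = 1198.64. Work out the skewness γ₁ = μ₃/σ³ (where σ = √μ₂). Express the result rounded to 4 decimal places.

0.7167

σ = √μ₂ = √140.8969 = 11.87000
σ³ = μ₂^(3/2) = 1672.44620
γ₁ = μ₃/σ³ = 1198.64 / 1672.44620 ≈ 0.7167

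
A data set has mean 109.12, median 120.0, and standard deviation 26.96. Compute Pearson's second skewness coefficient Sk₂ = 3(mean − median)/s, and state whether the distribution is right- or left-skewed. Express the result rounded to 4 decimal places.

-1.2107, left-skewed

Sk₂ = 3(109.12 − 120.0) / 26.96 = 3 × -10.8800 / 26.96
    = -32.6400 / 26.96 ≈ -1.2107
Sk₂ < 0 ⇒ mean < median ⇒ left-skewed (negative skew).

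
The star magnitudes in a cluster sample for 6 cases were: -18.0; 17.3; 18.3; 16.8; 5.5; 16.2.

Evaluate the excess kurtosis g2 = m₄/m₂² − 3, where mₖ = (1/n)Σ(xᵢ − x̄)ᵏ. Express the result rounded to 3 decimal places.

0.394

x̄ = 9.3500
Σ(xᵢ − x̄)² = 1008.5750 ⇒ m₂ = 168.09583
Σ(xᵢ − x̄)⁴ = 575450.5820 ⇒ m₄ = 95908.43034
m₂² = 28256.20918
g2 = m₄/m₂² − 3 = 3.39424 − 3 ≈ 0.394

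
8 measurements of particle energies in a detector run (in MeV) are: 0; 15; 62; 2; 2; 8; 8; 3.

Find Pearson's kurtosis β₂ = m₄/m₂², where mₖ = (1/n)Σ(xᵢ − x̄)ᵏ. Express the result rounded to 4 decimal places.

x̄ = 12.5000
Σ(xᵢ − x̄)² = 2964.0000 ⇒ m₂ = 370.50000
Σ(xᵢ − x̄)⁴ = 6061453.5000 ⇒ m₄ = 757681.68750
m₂² = 137270.25000
β₂ = m₄/m₂² = 757681.68750 / 137270.25000 ≈ 5.5196

5.5196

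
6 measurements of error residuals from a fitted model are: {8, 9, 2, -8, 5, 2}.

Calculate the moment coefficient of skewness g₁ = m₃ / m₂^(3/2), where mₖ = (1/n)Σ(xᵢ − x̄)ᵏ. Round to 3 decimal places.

-0.935

x̄ = (8 + 9 + 2 - 8 + 5 + 2) / 6 = 3.0000
deviations (xᵢ − x̄): 5.0000, 6.0000, -1.0000, -11.0000, 2.0000, -1.0000
Σ(xᵢ − x̄)² = 188.0000 ⇒ m₂ = 188.0000/6 = 31.33333
Σ(xᵢ − x̄)³ = -984.0000 ⇒ m₃ = -984.0000/6 = -164.00000
m₂^(3/2) = 31.33333^(1.5) = 175.39205
g₁ = m₃ / m₂^(3/2) = -164.00000 / 175.39205 ≈ -0.935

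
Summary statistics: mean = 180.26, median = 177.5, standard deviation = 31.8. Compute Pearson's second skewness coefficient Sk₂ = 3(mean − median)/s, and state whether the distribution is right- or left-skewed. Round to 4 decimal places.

0.2604, right-skewed

Sk₂ = 3(180.26 − 177.5) / 31.8 = 3 × 2.7600 / 31.8
    = 8.2800 / 31.8 ≈ 0.2604
Sk₂ > 0 ⇒ mean > median ⇒ right-skewed (positive skew).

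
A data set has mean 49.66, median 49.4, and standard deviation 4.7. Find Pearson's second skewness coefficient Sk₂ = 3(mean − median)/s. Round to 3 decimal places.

Sk₂ = 3(49.66 − 49.4) / 4.7 = 3 × 0.2600 / 4.7
    = 0.7800 / 4.7 ≈ 0.166

0.166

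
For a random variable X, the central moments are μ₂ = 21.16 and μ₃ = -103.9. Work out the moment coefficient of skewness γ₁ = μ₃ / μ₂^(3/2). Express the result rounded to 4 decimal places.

-1.0674

σ = √μ₂ = √21.16 = 4.60000
σ³ = μ₂^(3/2) = 97.33600
γ₁ = μ₃/σ³ = -103.9 / 97.33600 ≈ -1.0674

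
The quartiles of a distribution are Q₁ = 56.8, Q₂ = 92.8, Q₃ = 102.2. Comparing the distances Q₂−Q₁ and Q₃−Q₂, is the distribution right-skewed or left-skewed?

Q₂ − Q₁ = 36.0;  Q₃ − Q₂ = 9.4
Q₂ − Q₁ > Q₃ − Q₂ ⇒ the lower half is more spread out ⇒ left-skewed.

left-skewed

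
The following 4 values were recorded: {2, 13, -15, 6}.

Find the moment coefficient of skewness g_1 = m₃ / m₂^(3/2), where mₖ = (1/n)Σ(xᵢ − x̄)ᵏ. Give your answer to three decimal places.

x̄ = (2 + 13 - 15 + 6) / 4 = 1.5000
deviations (xᵢ − x̄): 0.5000, 11.5000, -16.5000, 4.5000
Σ(xᵢ − x̄)² = 425.0000 ⇒ m₂ = 425.0000/4 = 106.25000
Σ(xᵢ − x̄)³ = -2880.0000 ⇒ m₃ = -2880.0000/4 = -720.00000
m₂^(3/2) = 106.25000^(1.5) = 1095.19993
g_1 = m₃ / m₂^(3/2) = -720.00000 / 1095.19993 ≈ -0.657

-0.657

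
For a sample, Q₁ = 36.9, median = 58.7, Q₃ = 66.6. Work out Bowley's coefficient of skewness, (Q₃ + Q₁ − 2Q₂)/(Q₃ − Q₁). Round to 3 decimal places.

numerator: Q₃ + Q₁ − 2Q₂ = 66.6 + 36.9 − 2×58.7 = -13.9000
denominator: Q₃ − Q₁ = 66.6 − 36.9 = 29.7000
Bowley skewness = -13.9000 / 29.7000 ≈ -0.468

-0.468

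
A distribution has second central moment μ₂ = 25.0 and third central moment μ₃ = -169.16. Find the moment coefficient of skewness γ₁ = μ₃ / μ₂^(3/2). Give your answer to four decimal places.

σ = √μ₂ = √25.0 = 5.00000
σ³ = μ₂^(3/2) = 125.00000
γ₁ = μ₃/σ³ = -169.16 / 125.00000 ≈ -1.3533

-1.3533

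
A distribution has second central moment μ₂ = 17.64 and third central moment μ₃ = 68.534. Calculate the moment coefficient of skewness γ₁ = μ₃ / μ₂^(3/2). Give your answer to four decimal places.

0.9250

σ = √μ₂ = √17.64 = 4.20000
σ³ = μ₂^(3/2) = 74.08800
γ₁ = μ₃/σ³ = 68.534 / 74.08800 ≈ 0.9250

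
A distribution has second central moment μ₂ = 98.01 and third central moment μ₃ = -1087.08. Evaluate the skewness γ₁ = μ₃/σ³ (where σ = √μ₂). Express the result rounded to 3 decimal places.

-1.120

σ = √μ₂ = √98.01 = 9.90000
σ³ = μ₂^(3/2) = 970.29900
γ₁ = μ₃/σ³ = -1087.08 / 970.29900 ≈ -1.120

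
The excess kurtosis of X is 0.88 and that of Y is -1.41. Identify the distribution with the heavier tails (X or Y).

Higher excess kurtosis ⇒ heavier tails relative to the normal distribution.
0.88 vs -1.41: the larger is 0.88, so X has heavier tails. (X is leptokurtic — heavier-than-normal tails; the other is platykurtic.)

X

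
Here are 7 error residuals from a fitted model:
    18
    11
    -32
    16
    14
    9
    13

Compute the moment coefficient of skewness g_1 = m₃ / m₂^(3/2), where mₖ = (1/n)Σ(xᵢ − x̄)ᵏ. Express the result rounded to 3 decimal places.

-1.917

x̄ = (18 + 11 - 32 + 16 + 14 + 9 + 13) / 7 = 7.0000
deviations (xᵢ − x̄): 11.0000, 4.0000, -39.0000, 9.0000, 7.0000, 2.0000, 6.0000
Σ(xᵢ − x̄)² = 1828.0000 ⇒ m₂ = 1828.0000/7 = 261.14286
Σ(xᵢ − x̄)³ = -56628.0000 ⇒ m₃ = -56628.0000/7 = -8089.71429
m₂^(3/2) = 261.14286^(1.5) = 4220.04641
g_1 = m₃ / m₂^(3/2) = -8089.71429 / 4220.04641 ≈ -1.917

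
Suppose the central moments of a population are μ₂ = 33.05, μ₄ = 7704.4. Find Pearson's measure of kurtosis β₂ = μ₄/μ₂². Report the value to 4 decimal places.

7.0534

μ₂² = 33.05² = 1092.30250
μ₄/μ₂² = 7704.4 / 1092.30250 = 7.05336
β₂ ≈ 7.0534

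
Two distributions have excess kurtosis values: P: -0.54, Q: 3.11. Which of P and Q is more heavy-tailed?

Higher excess kurtosis ⇒ heavier tails relative to the normal distribution.
-0.54 vs 3.11: the larger is 3.11, so Q has heavier tails. (Q is leptokurtic — heavier-than-normal tails; the other is platykurtic.)

Q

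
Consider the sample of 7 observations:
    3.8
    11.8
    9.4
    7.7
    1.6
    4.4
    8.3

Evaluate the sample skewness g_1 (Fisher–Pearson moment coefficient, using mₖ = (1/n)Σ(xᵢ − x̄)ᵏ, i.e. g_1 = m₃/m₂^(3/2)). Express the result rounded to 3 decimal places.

-0.059

x̄ = (3.8 + 11.8 + 9.4 + 7.7 + 1.6 + 4.4 + 8.3) / 7 = 6.7143
deviations (xᵢ − x̄): -2.9143, 5.0857, 2.6857, 0.9857, -5.1143, -2.3143, 1.5857
Σ(xᵢ − x̄)² = 76.5686 ⇒ m₂ = 76.5686/7 = 10.93837
Σ(xᵢ − x̄)³ = -15.0585 ⇒ m₃ = -15.0585/7 = -2.15122
m₂^(3/2) = 10.93837^(1.5) = 36.17668
g_1 = m₃ / m₂^(3/2) = -2.15122 / 36.17668 ≈ -0.059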